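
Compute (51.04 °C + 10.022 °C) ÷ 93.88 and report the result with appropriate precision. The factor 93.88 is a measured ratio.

51.04 °C + 10.022 °C = 61.062 °C; the sum is limited to 2 decimal places (4 s.f.).
Carrying full precision, 61.062 ÷ 93.88 = 0.650426075841… °C; 93.88 has 4 s.f., so the result keeps min(4, 4) = 4 s.f.
Rounded to 4 significant figures: 0.6504 °C.

0.6504 °C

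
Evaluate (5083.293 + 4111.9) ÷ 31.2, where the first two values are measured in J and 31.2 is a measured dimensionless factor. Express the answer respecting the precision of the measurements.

295 J

5083.293 J + 4111.9 J = 9195.193 J; the sum is limited to 1 decimal place (5 s.f.).
Carrying full precision, 9195.193 ÷ 31.2 = 294.717724359… J; 31.2 has 3 s.f., so the result keeps min(5, 3) = 3 s.f.
Rounded to 3 significant figures: 295 J.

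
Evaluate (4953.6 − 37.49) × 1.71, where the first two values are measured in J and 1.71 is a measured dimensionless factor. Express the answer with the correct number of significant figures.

8.41 × 10^3 J

4953.6 J − 37.49 J = 4916.11 J; the difference is limited to 1 decimal place (5 s.f.).
Carrying full precision, 4916.11 × 1.71 = 8406.5481 J; 1.71 has 3 s.f., so the result keeps min(5, 3) = 3 s.f.
Rounded to 3 significant figures: 8.41 × 10^3 J.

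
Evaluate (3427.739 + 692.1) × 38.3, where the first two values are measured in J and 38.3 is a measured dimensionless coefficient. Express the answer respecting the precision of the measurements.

3427.739 J + 692.1 J = 4119.839 J; the sum is limited to 1 decimal place (5 s.f.).
Carrying full precision, 4119.839 × 38.3 = 157789.8337 J; 38.3 has 3 s.f., so the result keeps min(5, 3) = 3 s.f.
Rounded to 3 significant figures: 1.58 × 10⁵ J.

1.58 × 10⁵ J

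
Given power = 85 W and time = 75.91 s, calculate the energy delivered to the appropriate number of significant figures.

6.5 × 10^3 J

energy delivered = 85 W × 75.91 s = 6452.35 J.
85 has 2 significant figures; 75.91 has 4.
Division/multiplication keeps the fewest: 2 significant figures.
Rounded: 6.5 × 10^3 J.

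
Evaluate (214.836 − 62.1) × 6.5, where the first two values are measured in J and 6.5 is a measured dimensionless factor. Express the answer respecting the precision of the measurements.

214.836 J − 62.1 J = 152.736 J; the difference is limited to 1 decimal place (4 s.f.).
Carrying full precision, 152.736 × 6.5 = 992.784 J; 6.5 has 2 s.f., so the result keeps min(4, 2) = 2 s.f.
Rounded to 2 significant figures: 9.9 × 10² J.

9.9 × 10² J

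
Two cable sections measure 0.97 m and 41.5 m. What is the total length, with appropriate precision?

0.97 m + 41.5 m = 42.47 m.
Addition/subtraction keeps the fewest decimal places: 0.97 → 2 decimal places, 41.5 → 1 decimal place; limit is 1.
Rounded to 1 decimal place: 42.5 m.

42.5 m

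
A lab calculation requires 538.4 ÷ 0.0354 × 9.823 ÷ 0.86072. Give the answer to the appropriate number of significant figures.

538.4 ÷ 0.0354 × 9.823 ÷ 0.86072 = 173573.746956…
Multiplication/division keeps the fewest significant figures: 538.4 → 4 s.f., 0.0354 → 3 s.f., 9.823 → 4 s.f., 0.86072 → 5 s.f.; limit is 3.
Rounded to 3 significant figures: 1.74 × 10⁵.

1.74 × 10⁵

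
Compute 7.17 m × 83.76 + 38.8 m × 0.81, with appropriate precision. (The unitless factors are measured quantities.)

7.17 × 83.76 = 600.5592 → 601 m (3 s.f., last digit at the 10^0 place).
38.8 × 0.81 = 31.428 → 31 m (2 s.f., last digit at the 10^0 place).
Sum: 631.9872 m; keep the coarser place, 10^0.
Result: 632 m.

632 m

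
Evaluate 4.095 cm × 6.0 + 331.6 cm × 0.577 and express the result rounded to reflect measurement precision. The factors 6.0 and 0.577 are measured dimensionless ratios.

216 cm

4.095 × 6.0 = 24.57 → 25 cm (2 s.f., last digit at the 10^0 place).
331.6 × 0.577 = 191.3332 → 191 cm (3 s.f., last digit at the 10^0 place).
Sum: 215.9032 cm; keep the coarser place, 10^0.
Result: 216 cm.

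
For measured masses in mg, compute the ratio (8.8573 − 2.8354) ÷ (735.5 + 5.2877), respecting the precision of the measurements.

8.8573 − 2.8354 = 6.0219, limited to 4 d.p. → 5 s.f.; 735.5 + 5.2877 = 740.7877, limited to 1 d.p. → 4 s.f.
Carrying full precision, 6.0219 ÷ 740.7877 = 0.0081290496589…; keep min(5, 4) = 4 s.f.
Rounded to 4 significant figures: 0.008129.

0.008129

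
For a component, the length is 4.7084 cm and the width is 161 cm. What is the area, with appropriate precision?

758 cm²

area = 4.7084 cm × 161 cm = 758.0524 cm².
4.7084 has 5 significant figures; 161 has 3.
Division/multiplication keeps the fewest: 3 significant figures.
Rounded: 758 cm².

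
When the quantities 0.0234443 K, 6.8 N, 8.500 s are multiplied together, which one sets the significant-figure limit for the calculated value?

0.0234443 K → 6 s.f.; 6.8 N → 2 s.f.; 8.500 s → 4 s.f.
The fewest is 2 significant figures, from 6.8 N.

6.8 N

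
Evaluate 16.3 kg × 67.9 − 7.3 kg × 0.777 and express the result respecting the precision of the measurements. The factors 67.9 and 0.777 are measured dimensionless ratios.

16.3 × 67.9 = 1106.77 → 1.11 × 10³ kg (3 s.f., last digit at the 10^1 place).
7.3 × 0.777 = 5.6721 → 5.7 kg (2 s.f., last digit at the 10^-1 place).
Difference: 1101.0979 kg; keep the coarser place, 10^1.
Result: 1.10 × 10³ kg.

1.10 × 10³ kg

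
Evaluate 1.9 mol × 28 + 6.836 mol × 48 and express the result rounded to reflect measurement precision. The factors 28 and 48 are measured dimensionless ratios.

3.8 × 10^2 mol

1.9 × 28 = 53.2 → 53 mol (2 s.f., last digit at the 10^0 place).
6.836 × 48 = 328.128 → 3.3 × 10^2 mol (2 s.f., last digit at the 10^1 place).
Sum: 381.328 mol; keep the coarser place, 10^1.
Result: 3.8 × 10^2 mol.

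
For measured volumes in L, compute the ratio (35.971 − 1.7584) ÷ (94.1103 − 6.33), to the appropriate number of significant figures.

0.3898

35.971 − 1.7584 = 34.2126, limited to 3 d.p. → 5 s.f.; 94.1103 − 6.33 = 87.7803, limited to 2 d.p. → 4 s.f.
Carrying full precision, 34.2126 ÷ 87.7803 = 0.389752598248…; keep min(5, 4) = 4 s.f.
Rounded to 4 significant figures: 0.3898.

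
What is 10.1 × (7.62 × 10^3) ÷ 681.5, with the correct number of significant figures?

113

10.1 × (7.62 × 10^3) ÷ 681.5 = 112.930300807…
Multiplication/division keeps the fewest significant figures: 10.1 → 3 s.f., 7.62 × 10^3 → 3 s.f., 681.5 → 4 s.f.; limit is 3.
Rounded to 3 significant figures: 113.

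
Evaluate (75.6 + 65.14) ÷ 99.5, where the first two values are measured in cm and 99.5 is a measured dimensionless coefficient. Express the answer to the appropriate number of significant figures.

1.41 cm

75.6 cm + 65.14 cm = 140.74 cm; the sum is limited to 1 decimal place (4 s.f.).
Carrying full precision, 140.74 ÷ 99.5 = 1.41447236181… cm; 99.5 has 3 s.f., so the result keeps min(4, 3) = 3 s.f.
Rounded to 3 significant figures: 1.41 cm.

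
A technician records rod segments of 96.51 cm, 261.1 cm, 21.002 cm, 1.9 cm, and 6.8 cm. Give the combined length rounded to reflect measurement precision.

387.3 cm

96.51 cm + 261.1 cm + 21.002 cm + 1.9 cm + 6.8 cm = 387.312 cm.
Addition/subtraction keeps the fewest decimal places: 96.51 → 2 decimal places, 261.1 → 1 decimal place, 21.002 → 3 decimal places, 1.9 → 1 decimal place, 6.8 → 1 decimal place; limit is 1.
Rounded to 1 decimal place: 387.3 cm.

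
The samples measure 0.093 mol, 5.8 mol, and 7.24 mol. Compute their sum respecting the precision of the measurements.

13.1 mol

0.093 mol + 5.8 mol + 7.24 mol = 13.133 mol.
Addition/subtraction keeps the fewest decimal places: 0.093 → 3 decimal places, 5.8 → 1 decimal place, 7.24 → 2 decimal places; limit is 1.
Rounded to 1 decimal place: 13.1 mol.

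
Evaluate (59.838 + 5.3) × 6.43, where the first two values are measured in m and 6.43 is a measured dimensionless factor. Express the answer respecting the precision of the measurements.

59.838 m + 5.3 m = 65.138 m; the sum is limited to 1 decimal place (3 s.f.).
Carrying full precision, 65.138 × 6.43 = 418.83734 m; 6.43 has 3 s.f., so the result keeps min(3, 3) = 3 s.f.
Rounded to 3 significant figures: 419 m.

419 m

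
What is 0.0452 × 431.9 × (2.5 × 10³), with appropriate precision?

4.9 × 10⁴

0.0452 × 431.9 × (2.5 × 10³) = 48804.7
Multiplication/division keeps the fewest significant figures: 0.0452 → 3 s.f., 431.9 → 4 s.f., 2.5 × 10³ → 2 s.f.; limit is 2.
Rounded to 2 significant figures: 4.9 × 10⁴.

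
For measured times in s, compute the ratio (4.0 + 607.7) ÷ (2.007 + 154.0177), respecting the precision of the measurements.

3.921

4.0 + 607.7 = 611.7, limited to 1 d.p. → 4 s.f.; 2.007 + 154.0177 = 156.0247, limited to 3 d.p. → 6 s.f.
Carrying full precision, 611.7 ÷ 156.0247 = 3.92053309508…; keep min(4, 6) = 4 s.f.
Rounded to 4 significant figures: 3.921.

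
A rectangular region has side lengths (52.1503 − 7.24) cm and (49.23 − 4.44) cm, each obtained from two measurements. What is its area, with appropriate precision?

2012 cm²

52.1503 − 7.24 = 44.9103, limited to 2 d.p. → 4 s.f.; 49.23 − 4.44 = 44.79, limited to 2 d.p. → 4 s.f.
Carrying full precision, 44.9103 × 44.79 = 2011.532337; keep min(4, 4) = 4 s.f.
Rounded to 4 significant figures: 2012 cm².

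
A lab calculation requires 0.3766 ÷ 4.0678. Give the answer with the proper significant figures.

0.3766 ÷ 4.0678 = 0.0925807561827…
Multiplication/division keeps the fewest significant figures: 0.3766 → 4 s.f., 4.0678 → 5 s.f.; limit is 4.
Rounded to 4 significant figures: 0.09258.

0.09258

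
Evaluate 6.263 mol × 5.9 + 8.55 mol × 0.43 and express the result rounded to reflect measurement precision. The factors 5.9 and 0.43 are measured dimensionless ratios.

41 mol

6.263 × 5.9 = 36.9517 → 37 mol (2 s.f., last digit at the 10^0 place).
8.55 × 0.43 = 3.6765 → 3.7 mol (2 s.f., last digit at the 10^-1 place).
Sum: 40.6282 mol; keep the coarser place, 10^0.
Result: 41 mol.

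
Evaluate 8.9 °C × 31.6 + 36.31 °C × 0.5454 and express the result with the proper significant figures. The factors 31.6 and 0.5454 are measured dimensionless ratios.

3.0 × 10² °C

8.9 × 31.6 = 281.24 → 2.8 × 10² °C (2 s.f., last digit at the 10^1 place).
36.31 × 0.5454 = 19.803474 → 19.80 °C (4 s.f., last digit at the 10^-2 place).
Sum: 301.043474 °C; keep the coarser place, 10^1.
Result: 3.0 × 10² °C.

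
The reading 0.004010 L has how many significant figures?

0.004010: leading zeros are not significant; trailing zeros after a decimal point are significant; zeros between nonzero digits are significant.

4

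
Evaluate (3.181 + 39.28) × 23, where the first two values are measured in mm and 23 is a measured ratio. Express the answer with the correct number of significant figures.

9.8 × 10² mm

3.181 mm + 39.28 mm = 42.461 mm; the sum is limited to 2 decimal places (4 s.f.).
Carrying full precision, 42.461 × 23 = 976.603 mm; 23 has 2 s.f., so the result keeps min(4, 2) = 2 s.f.
Rounded to 2 significant figures: 9.8 × 10² mm.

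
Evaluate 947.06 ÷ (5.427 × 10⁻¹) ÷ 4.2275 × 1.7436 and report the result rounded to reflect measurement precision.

719.7

947.06 ÷ (5.427 × 10⁻¹) ÷ 4.2275 × 1.7436 = 719.748745595…
Multiplication/division keeps the fewest significant figures: 947.06 → 5 s.f., 5.427 × 10⁻¹ → 4 s.f., 4.2275 → 5 s.f., 1.7436 → 5 s.f.; limit is 4.
Rounded to 4 significant figures: 719.7.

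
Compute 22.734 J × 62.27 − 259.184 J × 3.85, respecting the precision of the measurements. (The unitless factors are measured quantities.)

22.734 × 62.27 = 1415.64618 → 1416 J (4 s.f., last digit at the 10^0 place).
259.184 × 3.85 = 997.8584 → 998 J (3 s.f., last digit at the 10^0 place).
Difference: 417.78778 J; keep the coarser place, 10^0.
Result: 4.18 × 10^2 J.

4.18 × 10^2 J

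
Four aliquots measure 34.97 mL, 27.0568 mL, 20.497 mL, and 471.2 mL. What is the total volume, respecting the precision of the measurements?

553.7 mL

34.97 mL + 27.0568 mL + 20.497 mL + 471.2 mL = 553.7238 mL.
Addition/subtraction keeps the fewest decimal places: 34.97 → 2 decimal places, 27.0568 → 4 decimal places, 20.497 → 3 decimal places, 471.2 → 1 decimal place; limit is 1.
Rounded to 1 decimal place: 553.7 mL.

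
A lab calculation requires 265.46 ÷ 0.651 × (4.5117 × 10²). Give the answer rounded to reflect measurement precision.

265.46 ÷ 0.651 × (4.5117 × 10²) = 183974.789862…
Multiplication/division keeps the fewest significant figures: 265.46 → 5 s.f., 0.651 → 3 s.f., 4.5117 × 10² → 5 s.f.; limit is 3.
Rounded to 3 significant figures: 1.84 × 10⁵.

1.84 × 10⁵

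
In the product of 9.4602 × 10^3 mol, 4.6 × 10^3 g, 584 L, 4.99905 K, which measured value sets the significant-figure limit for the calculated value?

9.4602 × 10^3 mol → 5 s.f.; 4.6 × 10^3 g → 2 s.f.; 584 L → 3 s.f.; 4.99905 K → 6 s.f.
The fewest is 2 significant figures, from 4.6 × 10^3 g.

4.6 × 10^3 g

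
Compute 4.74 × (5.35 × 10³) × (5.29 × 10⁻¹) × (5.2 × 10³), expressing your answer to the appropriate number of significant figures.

7.0 × 10⁷

4.74 × (5.35 × 10³) × (5.29 × 10⁻¹) × (5.2 × 10³) = 69757537.2
Multiplication/division keeps the fewest significant figures: 4.74 → 3 s.f., 5.35 × 10³ → 3 s.f., 5.29 × 10⁻¹ → 3 s.f., 5.2 × 10³ → 2 s.f.; limit is 2.
Rounded to 2 significant figures: 7.0 × 10⁷.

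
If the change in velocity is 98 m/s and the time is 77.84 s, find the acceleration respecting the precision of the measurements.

1.3 m/s²

acceleration = 98 m/s ÷ 77.84 s = 1.25899280576… m/s².
98 has 2 significant figures; 77.84 has 4.
Division/multiplication keeps the fewest: 2 significant figures.
Rounded: 1.3 m/s².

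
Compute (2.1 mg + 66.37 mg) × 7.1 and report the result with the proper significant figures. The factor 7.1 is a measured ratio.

2.1 mg + 66.37 mg = 68.47 mg; the sum is limited to 1 decimal place (3 s.f.).
Carrying full precision, 68.47 × 7.1 = 486.137 mg; 7.1 has 2 s.f., so the result keeps min(3, 2) = 2 s.f.
Rounded to 2 significant figures: 4.9 × 10² mg.

4.9 × 10² mg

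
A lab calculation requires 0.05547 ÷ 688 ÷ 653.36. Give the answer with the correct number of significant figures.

0.05547 ÷ 688 ÷ 653.36 = 1.23400575487 × 10^-7…
Multiplication/division keeps the fewest significant figures: 0.05547 → 4 s.f., 688 → 3 s.f., 653.36 → 5 s.f.; limit is 3.
Rounded to 3 significant figures: 1.23 × 10^-7.

1.23 × 10^-7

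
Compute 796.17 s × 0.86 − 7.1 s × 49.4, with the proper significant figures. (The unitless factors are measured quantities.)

796.17 × 0.86 = 684.7062 → 6.8 × 10^2 s (2 s.f., last digit at the 10^1 place).
7.1 × 49.4 = 350.74 → 3.5 × 10^2 s (2 s.f., last digit at the 10^1 place).
Difference: 333.9662 s; keep the coarser place, 10^1.
Result: 3.3 × 10^2 s.

3.3 × 10^2 s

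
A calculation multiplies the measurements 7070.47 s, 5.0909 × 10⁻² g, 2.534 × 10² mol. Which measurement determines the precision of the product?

2.534 × 10² mol

7070.47 s → 6 s.f.; 5.0909 × 10⁻² g → 5 s.f.; 2.534 × 10² mol → 4 s.f.
The fewest is 4 significant figures, from 2.534 × 10² mol.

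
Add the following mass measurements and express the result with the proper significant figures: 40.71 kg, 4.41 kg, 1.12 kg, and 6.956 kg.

40.71 kg + 4.41 kg + 1.12 kg + 6.956 kg = 53.196 kg.
Addition/subtraction keeps the fewest decimal places: 40.71 → 2 decimal places, 4.41 → 2 decimal places, 1.12 → 2 decimal places, 6.956 → 3 decimal places; limit is 2.
Rounded to 2 decimal places: 53.20 kg.

53.20 kg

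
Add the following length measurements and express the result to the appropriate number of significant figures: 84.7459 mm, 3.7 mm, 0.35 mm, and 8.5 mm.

97.3 mm

84.7459 mm + 3.7 mm + 0.35 mm + 8.5 mm = 97.2959 mm.
Addition/subtraction keeps the fewest decimal places: 84.7459 → 4 decimal places, 3.7 → 1 decimal place, 0.35 → 2 decimal places, 8.5 → 1 decimal place; limit is 1.
Rounded to 1 decimal place: 97.3 mm.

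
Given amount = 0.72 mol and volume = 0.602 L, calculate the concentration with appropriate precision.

concentration = 0.72 mol ÷ 0.602 L = 1.19601328904… mol/L.
0.72 has 2 significant figures; 0.602 has 3.
Division/multiplication keeps the fewest: 2 significant figures.
Rounded: 1.2 mol/L.

1.2 mol/L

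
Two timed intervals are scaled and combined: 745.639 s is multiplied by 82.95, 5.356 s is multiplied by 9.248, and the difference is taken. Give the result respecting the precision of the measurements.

6.180 × 10^4 s

745.639 × 82.95 = 61850.75505 → 6.185 × 10^4 s (4 s.f., last digit at the 10^1 place).
5.356 × 9.248 = 49.532288 → 49.53 s (4 s.f., last digit at the 10^-2 place).
Difference: 61801.222762 s; keep the coarser place, 10^1.
Result: 6.180 × 10^4 s.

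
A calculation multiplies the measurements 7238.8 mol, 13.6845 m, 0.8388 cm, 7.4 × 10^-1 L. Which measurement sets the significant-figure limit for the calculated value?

7.4 × 10^-1 L

7238.8 mol → 5 s.f.; 13.6845 m → 6 s.f.; 0.8388 cm → 4 s.f.; 7.4 × 10^-1 L → 2 s.f.
The fewest is 2 significant figures, from 7.4 × 10^-1 L.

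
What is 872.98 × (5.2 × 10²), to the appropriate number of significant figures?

872.98 × (5.2 × 10²) = 453949.6
Multiplication/division keeps the fewest significant figures: 872.98 → 5 s.f., 5.2 × 10² → 2 s.f.; limit is 2.
Rounded to 2 significant figures: 4.5 × 10⁵.

4.5 × 10⁵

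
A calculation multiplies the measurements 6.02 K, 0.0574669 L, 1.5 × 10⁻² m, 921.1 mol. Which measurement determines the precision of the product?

1.5 × 10⁻² m

6.02 K → 3 s.f.; 0.0574669 L → 6 s.f.; 1.5 × 10⁻² m → 2 s.f.; 921.1 mol → 4 s.f.
The fewest is 2 significant figures, from 1.5 × 10⁻² m.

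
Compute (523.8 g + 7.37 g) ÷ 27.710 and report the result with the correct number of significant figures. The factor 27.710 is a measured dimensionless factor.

19.17 g

523.8 g + 7.37 g = 531.17 g; the sum is limited to 1 decimal place (4 s.f.).
Carrying full precision, 531.17 ÷ 27.710 = 19.1688920967… g; 27.710 has 5 s.f., so the result keeps min(4, 5) = 4 s.f.
Rounded to 4 significant figures: 19.17 g.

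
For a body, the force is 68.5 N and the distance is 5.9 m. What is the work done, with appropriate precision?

4.0 × 10^2 J

work done = 68.5 N × 5.9 m = 404.15 J.
68.5 has 3 significant figures; 5.9 has 2.
Division/multiplication keeps the fewest: 2 significant figures.
Rounded: 4.0 × 10^2 J.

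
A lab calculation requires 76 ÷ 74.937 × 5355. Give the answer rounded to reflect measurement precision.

76 ÷ 74.937 × 5355 = 5430.96200809…
Multiplication/division keeps the fewest significant figures: 76 → 2 s.f., 74.937 → 5 s.f., 5355 → 4 s.f.; limit is 2.
Rounded to 2 significant figures: 5.4 × 10^3.

5.4 × 10^3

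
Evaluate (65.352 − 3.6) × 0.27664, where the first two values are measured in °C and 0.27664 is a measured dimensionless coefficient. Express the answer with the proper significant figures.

17.1 °C

65.352 °C − 3.6 °C = 61.752 °C; the difference is limited to 1 decimal place (3 s.f.).
Carrying full precision, 61.752 × 0.27664 = 17.08307328 °C; 0.27664 has 5 s.f., so the result keeps min(3, 5) = 3 s.f.
Rounded to 3 significant figures: 17.1 °C.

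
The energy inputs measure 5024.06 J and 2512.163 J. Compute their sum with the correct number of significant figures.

7536.22 J

5024.06 J + 2512.163 J = 7536.223 J.
Addition/subtraction keeps the fewest decimal places: 5024.06 → 2 decimal places, 2512.163 → 3 decimal places; limit is 2.
Rounded to 2 decimal places: 7536.22 J.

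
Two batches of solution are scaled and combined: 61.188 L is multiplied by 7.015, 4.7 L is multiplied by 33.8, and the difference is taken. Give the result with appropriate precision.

2.7 × 10² L

61.188 × 7.015 = 429.23382 → 429.2 L (4 s.f., last digit at the 10^-1 place).
4.7 × 33.8 = 158.86 → 1.6 × 10² L (2 s.f., last digit at the 10^1 place).
Difference: 270.37382 L; keep the coarser place, 10^1.
Result: 2.7 × 10² L.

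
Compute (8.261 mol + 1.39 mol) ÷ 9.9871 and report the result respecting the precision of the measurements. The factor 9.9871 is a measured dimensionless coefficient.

8.261 mol + 1.39 mol = 9.651 mol; the sum is limited to 2 decimal places (3 s.f.).
Carrying full precision, 9.651 ÷ 9.9871 = 0.966346587097… mol; 9.9871 has 5 s.f., so the result keeps min(3, 5) = 3 s.f.
Rounded to 3 significant figures: 0.966 mol.

0.966 mol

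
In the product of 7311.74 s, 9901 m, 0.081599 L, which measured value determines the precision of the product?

9901 m

7311.74 s → 6 s.f.; 9901 m → 4 s.f.; 0.081599 L → 5 s.f.
The fewest is 4 significant figures, from 9901 m.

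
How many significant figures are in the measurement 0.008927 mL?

0.008927: leading zeros are not significant.

4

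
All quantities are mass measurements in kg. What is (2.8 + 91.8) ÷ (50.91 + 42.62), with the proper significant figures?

2.8 + 91.8 = 94.6, limited to 1 d.p. → 3 s.f.; 50.91 + 42.62 = 93.53, limited to 2 d.p. → 4 s.f.
Carrying full precision, 94.6 ÷ 93.53 = 1.01144017962…; keep min(3, 4) = 3 s.f.
Rounded to 3 significant figures: 1.01.

1.01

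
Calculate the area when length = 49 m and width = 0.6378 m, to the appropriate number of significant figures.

31 m²

area = 49 m × 0.6378 m = 31.2522 m².
49 has 2 significant figures; 0.6378 has 4.
Division/multiplication keeps the fewest: 2 significant figures.
Rounded: 31 m².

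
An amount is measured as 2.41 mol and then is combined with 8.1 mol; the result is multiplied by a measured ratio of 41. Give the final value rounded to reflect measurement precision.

2.41 mol + 8.1 mol = 10.51 mol; the sum is limited to 1 decimal place (3 s.f.).
Carrying full precision, 10.51 × 41 = 430.91 mol; 41 has 2 s.f., so the result keeps min(3, 2) = 2 s.f.
Rounded to 2 significant figures: 4.3 × 10² mol.

4.3 × 10² mol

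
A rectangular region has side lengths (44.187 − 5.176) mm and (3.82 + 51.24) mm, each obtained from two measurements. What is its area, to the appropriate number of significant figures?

2148 mm²

44.187 − 5.176 = 39.011, limited to 3 d.p. → 5 s.f.; 3.82 + 51.24 = 55.06, limited to 2 d.p. → 4 s.f.
Carrying full precision, 39.011 × 55.06 = 2147.94566; keep min(5, 4) = 4 s.f.
Rounded to 4 significant figures: 2148 mm².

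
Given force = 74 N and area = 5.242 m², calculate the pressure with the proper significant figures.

14 Pa

pressure = 74 N ÷ 5.242 m² = 14.1167493323… Pa.
74 has 2 significant figures; 5.242 has 4.
Division/multiplication keeps the fewest: 2 significant figures.
Rounded: 14 Pa.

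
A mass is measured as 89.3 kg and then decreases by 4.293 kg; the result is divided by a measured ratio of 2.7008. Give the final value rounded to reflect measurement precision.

31.5 kg

89.3 kg − 4.293 kg = 85.007 kg; the difference is limited to 1 decimal place (3 s.f.).
Carrying full precision, 85.007 ÷ 2.7008 = 31.4747482227… kg; 2.7008 has 5 s.f., so the result keeps min(3, 5) = 3 s.f.
Rounded to 3 significant figures: 31.5 kg.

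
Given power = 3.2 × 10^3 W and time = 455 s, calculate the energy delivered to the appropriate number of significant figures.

energy delivered = 3.2 × 10^3 W × 455 s = 1456000 J.
3.2 × 10^3 has 2 significant figures; 455 has 3.
Division/multiplication keeps the fewest: 2 significant figures.
Rounded: 1.5 × 10^6 J.

1.5 × 10^6 J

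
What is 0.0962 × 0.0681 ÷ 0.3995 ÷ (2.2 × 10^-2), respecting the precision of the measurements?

7.5 × 10^-1

0.0962 × 0.0681 ÷ 0.3995 ÷ (2.2 × 10^-2) = 0.745388553874…
Multiplication/division keeps the fewest significant figures: 0.0962 → 3 s.f., 0.0681 → 3 s.f., 0.3995 → 4 s.f., 2.2 × 10^-2 → 2 s.f.; limit is 2.
Rounded to 2 significant figures: 7.5 × 10^-1.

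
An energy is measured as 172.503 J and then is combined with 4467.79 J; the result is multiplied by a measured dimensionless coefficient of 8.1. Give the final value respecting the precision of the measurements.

3.8 × 10⁴ J

172.503 J + 4467.79 J = 4640.293 J; the sum is limited to 2 decimal places (6 s.f.).
Carrying full precision, 4640.293 × 8.1 = 37586.3733 J; 8.1 has 2 s.f., so the result keeps min(6, 2) = 2 s.f.
Rounded to 2 significant figures: 3.8 × 10⁴ J.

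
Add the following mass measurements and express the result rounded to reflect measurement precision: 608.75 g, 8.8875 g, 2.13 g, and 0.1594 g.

619.93 g

608.75 g + 8.8875 g + 2.13 g + 0.1594 g = 619.9269 g.
Addition/subtraction keeps the fewest decimal places: 608.75 → 2 decimal places, 8.8875 → 4 decimal places, 2.13 → 2 decimal places, 0.1594 → 4 decimal places; limit is 2.
Rounded to 2 decimal places: 619.93 g.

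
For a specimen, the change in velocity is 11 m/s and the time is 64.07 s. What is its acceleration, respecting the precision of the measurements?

acceleration = 11 m/s ÷ 64.07 s = 0.171687217106… m/s².
11 has 2 significant figures; 64.07 has 4.
Division/multiplication keeps the fewest: 2 significant figures.
Rounded: 0.17 m/s².

0.17 m/s²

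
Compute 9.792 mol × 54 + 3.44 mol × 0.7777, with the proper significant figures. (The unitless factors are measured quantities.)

5.3 × 10² mol

9.792 × 54 = 528.768 → 5.3 × 10² mol (2 s.f., last digit at the 10^1 place).
3.44 × 0.7777 = 2.675288 → 2.68 mol (3 s.f., last digit at the 10^-2 place).
Sum: 531.443288 mol; keep the coarser place, 10^1.
Result: 5.3 × 10² mol.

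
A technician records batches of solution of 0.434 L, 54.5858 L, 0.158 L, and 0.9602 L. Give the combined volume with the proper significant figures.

0.434 L + 54.5858 L + 0.158 L + 0.9602 L = 56.1380 L.
Addition/subtraction keeps the fewest decimal places: 0.434 → 3 decimal places, 54.5858 → 4 decimal places, 0.158 → 3 decimal places, 0.9602 → 4 decimal places; limit is 3.
Rounded to 3 decimal places: 56.138 L.

56.138 L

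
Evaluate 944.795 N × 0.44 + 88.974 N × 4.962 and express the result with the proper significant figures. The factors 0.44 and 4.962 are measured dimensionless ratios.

944.795 × 0.44 = 415.7098 → 4.2 × 10² N (2 s.f., last digit at the 10^1 place).
88.974 × 4.962 = 441.488988 → 441.5 N (4 s.f., last digit at the 10^-1 place).
Sum: 857.198788 N; keep the coarser place, 10^1.
Result: 8.6 × 10² N.

8.6 × 10² N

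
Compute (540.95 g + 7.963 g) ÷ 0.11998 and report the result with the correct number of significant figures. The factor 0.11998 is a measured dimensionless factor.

4575.0 g

540.95 g + 7.963 g = 548.913 g; the sum is limited to 2 decimal places (5 s.f.).
Carrying full precision, 548.913 ÷ 0.11998 = 4575.03750625… g; 0.11998 has 5 s.f., so the result keeps min(5, 5) = 5 s.f.
Rounded to 5 significant figures: 4575.0 g.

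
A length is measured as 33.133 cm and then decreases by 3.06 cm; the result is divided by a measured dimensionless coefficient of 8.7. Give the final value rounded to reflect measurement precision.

33.133 cm − 3.06 cm = 30.073 cm; the difference is limited to 2 decimal places (4 s.f.).
Carrying full precision, 30.073 ÷ 8.7 = 3.45666666667… cm; 8.7 has 2 s.f., so the result keeps min(4, 2) = 2 s.f.
Rounded to 2 significant figures: 3.5 cm.

3.5 cm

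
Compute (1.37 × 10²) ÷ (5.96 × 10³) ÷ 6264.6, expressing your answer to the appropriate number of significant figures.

(1.37 × 10²) ÷ (5.96 × 10³) ÷ 6264.6 = 0.00000366928090879…
Multiplication/division keeps the fewest significant figures: 1.37 × 10² → 3 s.f., 5.96 × 10³ → 3 s.f., 6264.6 → 5 s.f.; limit is 3.
Rounded to 3 significant figures: 3.67 × 10⁻⁶.

3.67 × 10⁻⁶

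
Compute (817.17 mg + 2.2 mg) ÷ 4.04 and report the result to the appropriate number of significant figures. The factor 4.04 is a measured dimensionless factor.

2.03 × 10² mg

817.17 mg + 2.2 mg = 819.37 mg; the sum is limited to 1 decimal place (4 s.f.).
Carrying full precision, 819.37 ÷ 4.04 = 202.814356436… mg; 4.04 has 3 s.f., so the result keeps min(4, 3) = 3 s.f.
Rounded to 3 significant figures: 2.03 × 10² mg.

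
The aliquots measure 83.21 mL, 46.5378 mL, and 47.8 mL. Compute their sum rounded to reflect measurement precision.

83.21 mL + 46.5378 mL + 47.8 mL = 177.5478 mL.
Addition/subtraction keeps the fewest decimal places: 83.21 → 2 decimal places, 46.5378 → 4 decimal places, 47.8 → 1 decimal place; limit is 1.
Rounded to 1 decimal place: 1.775 × 10^2 mL.

1.775 × 10^2 mL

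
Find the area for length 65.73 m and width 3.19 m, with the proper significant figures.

area = 65.73 m × 3.19 m = 209.6787 m².
65.73 has 4 significant figures; 3.19 has 3.
Division/multiplication keeps the fewest: 3 significant figures.
Rounded: 2.10 × 10^2 m².

2.10 × 10^2 m²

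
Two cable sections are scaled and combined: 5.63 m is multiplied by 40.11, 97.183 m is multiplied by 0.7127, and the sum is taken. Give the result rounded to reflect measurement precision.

5.63 × 40.11 = 225.8193 → 226 m (3 s.f., last digit at the 10^0 place).
97.183 × 0.7127 = 69.2623241 → 69.26 m (4 s.f., last digit at the 10^-2 place).
Sum: 295.0816241 m; keep the coarser place, 10^0.
Result: 295 m.

295 m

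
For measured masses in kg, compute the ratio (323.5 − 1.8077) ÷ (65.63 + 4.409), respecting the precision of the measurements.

4.593

323.5 − 1.8077 = 321.6923, limited to 1 d.p. → 4 s.f.; 65.63 + 4.409 = 70.039, limited to 2 d.p. → 4 s.f.
Carrying full precision, 321.6923 ÷ 70.039 = 4.59304530333…; keep min(4, 4) = 4 s.f.
Rounded to 4 significant figures: 4.593.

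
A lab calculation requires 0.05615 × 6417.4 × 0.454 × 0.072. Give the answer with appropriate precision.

0.05615 × 6417.4 × 0.454 × 0.072 = 11.7786961829…
Multiplication/division keeps the fewest significant figures: 0.05615 → 4 s.f., 6417.4 → 5 s.f., 0.454 → 3 s.f., 0.072 → 2 s.f.; limit is 2.
Rounded to 2 significant figures: 12.

12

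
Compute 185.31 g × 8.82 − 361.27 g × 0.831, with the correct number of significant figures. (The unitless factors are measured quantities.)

1.33 × 10³ g

185.31 × 8.82 = 1634.4342 → 1.63 × 10³ g (3 s.f., last digit at the 10^1 place).
361.27 × 0.831 = 300.21537 → 300. g (3 s.f., last digit at the 10^0 place).
Difference: 1334.21883 g; keep the coarser place, 10^1.
Result: 1.33 × 10³ g.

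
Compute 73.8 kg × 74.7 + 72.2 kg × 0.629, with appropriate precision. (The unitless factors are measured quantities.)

73.8 × 74.7 = 5512.86 → 5.51 × 10³ kg (3 s.f., last digit at the 10^1 place).
72.2 × 0.629 = 45.4138 → 45.4 kg (3 s.f., last digit at the 10^-1 place).
Sum: 5558.2738 kg; keep the coarser place, 10^1.
Result: 5.56 × 10³ kg.

5.56 × 10³ kg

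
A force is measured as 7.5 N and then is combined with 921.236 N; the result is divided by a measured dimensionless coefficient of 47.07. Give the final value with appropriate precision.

19.73 N

7.5 N + 921.236 N = 928.736 N; the sum is limited to 1 decimal place (4 s.f.).
Carrying full precision, 928.736 ÷ 47.07 = 19.7309538984… N; 47.07 has 4 s.f., so the result keeps min(4, 4) = 4 s.f.
Rounded to 4 significant figures: 19.73 N.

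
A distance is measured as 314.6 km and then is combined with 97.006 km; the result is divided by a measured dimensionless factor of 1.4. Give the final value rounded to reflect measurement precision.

2.9 × 10² km

314.6 km + 97.006 km = 411.606 km; the sum is limited to 1 decimal place (4 s.f.).
Carrying full precision, 411.606 ÷ 1.4 = 294.004285714… km; 1.4 has 2 s.f., so the result keeps min(4, 2) = 2 s.f.
Rounded to 2 significant figures: 2.9 × 10² km.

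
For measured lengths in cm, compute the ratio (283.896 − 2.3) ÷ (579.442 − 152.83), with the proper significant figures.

283.896 − 2.3 = 281.596, limited to 1 d.p. → 4 s.f.; 579.442 − 152.83 = 426.612, limited to 2 d.p. → 5 s.f.
Carrying full precision, 281.596 ÷ 426.612 = 0.660075197135…; keep min(4, 5) = 4 s.f.
Rounded to 4 significant figures: 0.6601.

0.6601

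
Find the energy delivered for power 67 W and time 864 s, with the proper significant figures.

5.8 × 10⁴ J

energy delivered = 67 W × 864 s = 57888 J.
67 has 2 significant figures; 864 has 3.
Division/multiplication keeps the fewest: 2 significant figures.
Rounded: 5.8 × 10⁴ J.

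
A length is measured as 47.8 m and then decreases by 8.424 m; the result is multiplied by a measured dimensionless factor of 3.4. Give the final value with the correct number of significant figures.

1.3 × 10² m

47.8 m − 8.424 m = 39.376 m; the difference is limited to 1 decimal place (3 s.f.).
Carrying full precision, 39.376 × 3.4 = 133.8784 m; 3.4 has 2 s.f., so the result keeps min(3, 2) = 2 s.f.
Rounded to 2 significant figures: 1.3 × 10² m.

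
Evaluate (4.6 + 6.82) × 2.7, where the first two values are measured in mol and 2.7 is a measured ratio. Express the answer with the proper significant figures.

31 mol

4.6 mol + 6.82 mol = 11.42 mol; the sum is limited to 1 decimal place (3 s.f.).
Carrying full precision, 11.42 × 2.7 = 30.834 mol; 2.7 has 2 s.f., so the result keeps min(3, 2) = 2 s.f.
Rounded to 2 significant figures: 31 mol.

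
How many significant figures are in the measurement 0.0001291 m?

0.0001291: leading zeros are not significant.

4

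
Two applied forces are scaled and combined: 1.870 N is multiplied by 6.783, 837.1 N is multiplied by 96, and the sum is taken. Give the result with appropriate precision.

1.870 × 6.783 = 12.68421 → 12.68 N (4 s.f., last digit at the 10^-2 place).
837.1 × 96 = 80361.6 → 8.0 × 10^4 N (2 s.f., last digit at the 10^3 place).
Sum: 80374.28421 N; keep the coarser place, 10^3.
Result: 8.0 × 10^4 N.

8.0 × 10^4 N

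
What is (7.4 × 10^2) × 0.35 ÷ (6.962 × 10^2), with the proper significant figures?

(7.4 × 10^2) × 0.35 ÷ (6.962 × 10^2) = 0.372019534616…
Multiplication/division keeps the fewest significant figures: 7.4 × 10^2 → 2 s.f., 0.35 → 2 s.f., 6.962 × 10^2 → 4 s.f.; limit is 2.
Rounded to 2 significant figures: 0.37.

0.37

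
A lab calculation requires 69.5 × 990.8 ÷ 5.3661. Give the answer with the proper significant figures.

69.5 × 990.8 ÷ 5.3661 = 12832.5226887…
Multiplication/division keeps the fewest significant figures: 69.5 → 3 s.f., 990.8 → 4 s.f., 5.3661 → 5 s.f.; limit is 3.
Rounded to 3 significant figures: 1.28 × 10^4.

1.28 × 10^4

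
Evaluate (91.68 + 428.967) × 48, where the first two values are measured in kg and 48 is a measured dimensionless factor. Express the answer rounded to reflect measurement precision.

91.68 kg + 428.967 kg = 520.647 kg; the sum is limited to 2 decimal places (5 s.f.).
Carrying full precision, 520.647 × 48 = 24991.056 kg; 48 has 2 s.f., so the result keeps min(5, 2) = 2 s.f.
Rounded to 2 significant figures: 2.5 × 10^4 kg.

2.5 × 10^4 kg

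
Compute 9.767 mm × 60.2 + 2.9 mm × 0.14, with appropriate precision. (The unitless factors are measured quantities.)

9.767 × 60.2 = 587.9734 → 588 mm (3 s.f., last digit at the 10^0 place).
2.9 × 0.14 = 0.406 → 4.1 × 10^-1 mm (2 s.f., last digit at the 10^-2 place).
Sum: 588.3794 mm; keep the coarser place, 10^0.
Result: 588 mm.

588 mm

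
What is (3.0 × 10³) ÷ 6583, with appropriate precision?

0.46

(3.0 × 10³) ÷ 6583 = 0.455719276925…
Multiplication/division keeps the fewest significant figures: 3.0 × 10³ → 2 s.f., 6583 → 4 s.f.; limit is 2.
Rounded to 2 significant figures: 0.46.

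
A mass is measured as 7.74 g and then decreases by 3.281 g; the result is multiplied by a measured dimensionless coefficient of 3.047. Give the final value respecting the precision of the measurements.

13.6 g

7.74 g − 3.281 g = 4.459 g; the difference is limited to 2 decimal places (3 s.f.).
Carrying full precision, 4.459 × 3.047 = 13.586573 g; 3.047 has 4 s.f., so the result keeps min(3, 4) = 3 s.f.
Rounded to 3 significant figures: 13.6 g.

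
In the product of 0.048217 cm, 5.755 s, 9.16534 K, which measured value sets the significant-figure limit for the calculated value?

0.048217 cm → 5 s.f.; 5.755 s → 4 s.f.; 9.16534 K → 6 s.f.
The fewest is 4 significant figures, from 5.755 s.

5.755 s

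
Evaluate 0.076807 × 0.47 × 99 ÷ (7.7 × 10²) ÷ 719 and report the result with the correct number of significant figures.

0.076807 × 0.47 × 99 ÷ (7.7 × 10²) ÷ 719 = 0.00000645526743493…
Multiplication/division keeps the fewest significant figures: 0.076807 → 5 s.f., 0.47 → 2 s.f., 99 → 2 s.f., 7.7 × 10² → 2 s.f., 719 → 3 s.f.; limit is 2.
Rounded to 2 significant figures: 6.5 × 10⁻⁶.

6.5 × 10⁻⁶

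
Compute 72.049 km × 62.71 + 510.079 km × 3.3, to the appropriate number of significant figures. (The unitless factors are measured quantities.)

72.049 × 62.71 = 4518.19279 → 4518 km (4 s.f., last digit at the 10^0 place).
510.079 × 3.3 = 1683.2607 → 1.7 × 10³ km (2 s.f., last digit at the 10^2 place).
Sum: 6201.45349 km; keep the coarser place, 10^2.
Result: 6.2 × 10³ km.

6.2 × 10³ km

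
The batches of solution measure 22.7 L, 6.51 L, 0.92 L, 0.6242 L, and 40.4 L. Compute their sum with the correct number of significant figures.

71.2 L

22.7 L + 6.51 L + 0.92 L + 0.6242 L + 40.4 L = 71.1542 L.
Addition/subtraction keeps the fewest decimal places: 22.7 → 1 decimal place, 6.51 → 2 decimal places, 0.92 → 2 decimal places, 0.6242 → 4 decimal places, 40.4 → 1 decimal place; limit is 1.
Rounded to 1 decimal place: 71.2 L.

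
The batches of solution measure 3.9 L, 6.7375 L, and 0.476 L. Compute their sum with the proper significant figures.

3.9 L + 6.7375 L + 0.476 L = 11.1135 L.
Addition/subtraction keeps the fewest decimal places: 3.9 → 1 decimal place, 6.7375 → 4 decimal places, 0.476 → 3 decimal places; limit is 1.
Rounded to 1 decimal place: 11.1 L.

11.1 L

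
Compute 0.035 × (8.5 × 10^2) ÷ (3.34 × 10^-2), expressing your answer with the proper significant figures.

0.035 × (8.5 × 10^2) ÷ (3.34 × 10^-2) = 890.718562874…
Multiplication/division keeps the fewest significant figures: 0.035 → 2 s.f., 8.5 × 10^2 → 2 s.f., 3.34 × 10^-2 → 3 s.f.; limit is 2.
Rounded to 2 significant figures: 8.9 × 10^2.

8.9 × 10^2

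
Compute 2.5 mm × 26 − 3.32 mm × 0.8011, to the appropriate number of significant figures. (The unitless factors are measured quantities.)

62 mm

2.5 × 26 = 65 → 65 mm (2 s.f., last digit at the 10^0 place).
3.32 × 0.8011 = 2.659652 → 2.66 mm (3 s.f., last digit at the 10^-2 place).
Difference: 62.340348 mm; keep the coarser place, 10^0.
Result: 62 mm.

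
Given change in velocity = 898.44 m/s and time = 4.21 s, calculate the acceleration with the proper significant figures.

acceleration = 898.44 m/s ÷ 4.21 s = 213.406175772… m/s².
898.44 has 5 significant figures; 4.21 has 3.
Division/multiplication keeps the fewest: 3 significant figures.
Rounded: 213 m/s².

213 m/s²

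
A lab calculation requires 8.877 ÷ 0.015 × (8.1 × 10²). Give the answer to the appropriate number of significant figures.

4.8 × 10⁵

8.877 ÷ 0.015 × (8.1 × 10²) = 479358
Multiplication/division keeps the fewest significant figures: 8.877 → 4 s.f., 0.015 → 2 s.f., 8.1 × 10² → 2 s.f.; limit is 2.
Rounded to 2 significant figures: 4.8 × 10⁵.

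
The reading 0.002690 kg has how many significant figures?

4

0.002690: leading zeros are not significant; trailing zeros after a decimal point are significant.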